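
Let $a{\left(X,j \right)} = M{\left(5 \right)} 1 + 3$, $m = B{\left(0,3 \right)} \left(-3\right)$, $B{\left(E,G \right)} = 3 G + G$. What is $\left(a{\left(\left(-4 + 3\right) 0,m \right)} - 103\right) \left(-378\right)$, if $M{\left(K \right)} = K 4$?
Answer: $30240$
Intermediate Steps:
$M{\left(K \right)} = 4 K$
$B{\left(E,G \right)} = 4 G$
$m = -36$ ($m = 4 \cdot 3 \left(-3\right) = 12 \left(-3\right) = -36$)
$a{\left(X,j \right)} = 23$ ($a{\left(X,j \right)} = 4 \cdot 5 \cdot 1 + 3 = 20 \cdot 1 + 3 = 20 + 3 = 23$)
$\left(a{\left(\left(-4 + 3\right) 0,m \right)} - 103\right) \left(-378\right) = \left(23 - 103\right) \left(-378\right) = \left(-80\right) \left(-378\right) = 30240$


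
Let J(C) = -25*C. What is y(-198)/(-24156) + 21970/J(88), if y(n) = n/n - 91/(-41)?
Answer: -16484311/1650660 ≈ -9.9865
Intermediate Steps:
y(n) = 132/41 (y(n) = 1 - 91*(-1/41) = 1 + 91/41 = 132/41)
y(-198)/(-24156) + 21970/J(88) = (132/41)/(-24156) + 21970/((-25*88)) = (132/41)*(-1/24156) + 21970/(-2200) = -1/7503 + 21970*(-1/2200) = -1/7503 - 2197/220 = -16484311/1650660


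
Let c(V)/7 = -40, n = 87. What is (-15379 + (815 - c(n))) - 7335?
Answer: -21619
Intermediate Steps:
c(V) = -280 (c(V) = 7*(-40) = -280)
(-15379 + (815 - c(n))) - 7335 = (-15379 + (815 - 1*(-280))) - 7335 = (-15379 + (815 + 280)) - 7335 = (-15379 + 1095) - 7335 = -14284 - 7335 = -21619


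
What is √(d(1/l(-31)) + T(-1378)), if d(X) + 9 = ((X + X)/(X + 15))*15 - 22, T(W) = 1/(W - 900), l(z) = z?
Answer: I*√542295625118/132124 ≈ 5.5736*I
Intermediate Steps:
T(W) = 1/(-900 + W)
d(X) = -31 + 30*X/(15 + X) (d(X) = -9 + (((X + X)/(X + 15))*15 - 22) = -9 + (((2*X)/(15 + X))*15 - 22) = -9 + ((2*X/(15 + X))*15 - 22) = -9 + (30*X/(15 + X) - 22) = -9 + (-22 + 30*X/(15 + X)) = -31 + 30*X/(15 + X))
√(d(1/l(-31)) + T(-1378)) = √((-465 - 1/(-31))/(15 + 1/(-31)) + 1/(-900 - 1378)) = √((-465 - 1*(-1/31))/(15 - 1/31) + 1/(-2278)) = √((-465 + 1/31)/(464/31) - 1/2278) = √((31/464)*(-14414/31) - 1/2278) = √(-7207/232 - 1/2278) = √(-8208889/264248) = I*√542295625118/132124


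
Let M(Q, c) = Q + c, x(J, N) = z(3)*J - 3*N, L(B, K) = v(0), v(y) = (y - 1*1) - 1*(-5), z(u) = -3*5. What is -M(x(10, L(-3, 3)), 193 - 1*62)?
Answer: 31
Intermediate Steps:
z(u) = -15
v(y) = 4 + y (v(y) = (y - 1) + 5 = (-1 + y) + 5 = 4 + y)
L(B, K) = 4 (L(B, K) = 4 + 0 = 4)
x(J, N) = -15*J - 3*N
-M(x(10, L(-3, 3)), 193 - 1*62) = -((-15*10 - 3*4) + (193 - 1*62)) = -((-150 - 12) + (193 - 62)) = -(-162 + 131) = -1*(-31) = 31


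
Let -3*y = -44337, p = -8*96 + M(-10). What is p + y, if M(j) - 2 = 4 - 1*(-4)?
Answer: 14021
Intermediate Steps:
M(j) = 10 (M(j) = 2 + (4 - 1*(-4)) = 2 + (4 + 4) = 2 + 8 = 10)
p = -758 (p = -8*96 + 10 = -768 + 10 = -758)
y = 14779 (y = -⅓*(-44337) = 14779)
p + y = -758 + 14779 = 14021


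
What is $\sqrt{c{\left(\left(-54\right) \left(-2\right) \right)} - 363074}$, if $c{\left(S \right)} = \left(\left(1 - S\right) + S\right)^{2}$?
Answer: $i \sqrt{363073} \approx 602.56 i$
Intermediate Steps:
$c{\left(S \right)} = 1$ ($c{\left(S \right)} = 1^{2} = 1$)
$\sqrt{c{\left(\left(-54\right) \left(-2\right) \right)} - 363074} = \sqrt{1 - 363074} = \sqrt{-363073} = i \sqrt{363073}$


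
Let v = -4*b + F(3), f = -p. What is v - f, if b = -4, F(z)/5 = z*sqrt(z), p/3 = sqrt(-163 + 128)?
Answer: 16 + 15*sqrt(3) + 3*I*sqrt(35) ≈ 41.981 + 17.748*I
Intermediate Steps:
p = 3*I*sqrt(35) (p = 3*sqrt(-163 + 128) = 3*sqrt(-35) = 3*(I*sqrt(35)) = 3*I*sqrt(35) ≈ 17.748*I)
F(z) = 5*z**(3/2) (F(z) = 5*(z*sqrt(z)) = 5*z**(3/2))
f = -3*I*sqrt(35) ≈ -17.748*I
v = 16 + 15*sqrt(3) (v = -4*(-4) + 5*3**(3/2) = 16 + 5*(3*sqrt(3)) = 16 + 15*sqrt(3) ≈ 41.981)
v - f = (16 + 15*sqrt(3)) - (-3)*I*sqrt(35) = (16 + 15*sqrt(3)) + 3*I*sqrt(35) = 16 + 15*sqrt(3) + 3*I*sqrt(35)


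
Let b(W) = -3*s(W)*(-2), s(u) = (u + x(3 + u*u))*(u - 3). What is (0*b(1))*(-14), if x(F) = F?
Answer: 0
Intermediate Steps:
s(u) = (-3 + u)*(3 + u + u²) (s(u) = (u + (3 + u*u))*(u - 3) = (u + (3 + u²))*(-3 + u) = (3 + u + u²)*(-3 + u) = (-3 + u)*(3 + u + u²))
b(W) = -54 - 12*W² + 6*W³ (b(W) = -3*(-9 + W³ - 2*W²)*(-2) = (27 - 3*W³ + 6*W²)*(-2) = -54 - 12*W² + 6*W³)
(0*b(1))*(-14) = (0*(-54 - 12*1² + 6*1³))*(-14) = (0*(-54 - 12*1 + 6*1))*(-14) = (0*(-54 - 12 + 6))*(-14) = (0*(-60))*(-14) = 0*(-14) = 0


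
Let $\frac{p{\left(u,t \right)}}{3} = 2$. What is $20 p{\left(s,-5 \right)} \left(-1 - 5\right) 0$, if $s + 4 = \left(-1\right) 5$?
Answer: $0$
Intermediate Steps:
$s = -9$ ($s = -4 - 5 = -9$)
$p{\left(u,t \right)} = 6$ ($p{\left(u,t \right)} = 3 \cdot 2 = 6$)
$20 p{\left(s,-5 \right)} \left(-1 - 5\right) 0 = 20 \cdot 6 \left(-1 - 5\right) 0 = 120 \left(\left(-6\right) 0\right) = 120 \cdot 0 = 0$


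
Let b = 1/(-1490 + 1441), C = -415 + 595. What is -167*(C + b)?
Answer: -1472773/49 ≈ -30057.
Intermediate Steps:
C = 180
b = -1/49 (b = 1/(-49) = -1/49 ≈ -0.020408)
-167*(C + b) = -167*(180 - 1/49) = -167*8819/49 = -1472773/49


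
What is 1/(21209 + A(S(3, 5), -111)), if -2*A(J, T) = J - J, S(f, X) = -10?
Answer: 1/21209 ≈ 4.7150e-5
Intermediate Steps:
A(J, T) = 0 (A(J, T) = -(J - J)/2 = -½*0 = 0)
1/(21209 + A(S(3, 5), -111)) = 1/(21209 + 0) = 1/21209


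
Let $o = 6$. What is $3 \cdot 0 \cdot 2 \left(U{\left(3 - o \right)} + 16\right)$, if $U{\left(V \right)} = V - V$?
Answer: $0$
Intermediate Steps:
$U{\left(V \right)} = 0$
$3 \cdot 0 \cdot 2 \left(U{\left(3 - o \right)} + 16\right) = 3 \cdot 0 \cdot 2 \left(0 + 16\right) = 0 \cdot 2 \cdot 16 = 0 \cdot 16 = 0$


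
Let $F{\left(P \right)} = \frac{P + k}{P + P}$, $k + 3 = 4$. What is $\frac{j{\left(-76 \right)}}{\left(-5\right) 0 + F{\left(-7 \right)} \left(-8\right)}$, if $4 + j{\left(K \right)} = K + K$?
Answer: $\frac{91}{2} \approx 45.5$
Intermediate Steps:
$k = 1$ ($k = -3 + 4 = 1$)
$F{\left(P \right)} = \frac{1 + P}{2 P}$ ($F{\left(P \right)} = \frac{P + 1}{P + P} = \frac{1 + P}{2 P}$)
$j{\left(K \right)} = -4 + 2 K$ ($j{\left(K \right)} = -4 + \left(K + K\right) = -4 + 2 K$)
$\frac{j{\left(-76 \right)}}{\left(-5\right) 0 + F{\left(-7 \right)} \left(-8\right)} = \frac{-4 + 2 \left(-76\right)}{\left(-5\right) 0 + \frac{1 - 7}{2 \left(-7\right)} \left(-8\right)} = \frac{-4 - 152}{0 + \frac{1}{2} \left(- \frac{1}{7}\right) \left(-6\right) \left(-8\right)} = - \frac{156}{0 + \frac{3}{7} \left(-8\right)} = - \frac{156}{0 - \frac{24}{7}} = - \frac{156}{- \frac{24}{7}} = \left(-156\right) \left(- \frac{7}{24}\right) = \frac{91}{2}$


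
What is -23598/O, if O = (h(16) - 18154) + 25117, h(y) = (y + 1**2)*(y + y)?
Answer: -23598/7507 ≈ -3.1435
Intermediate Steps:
h(y) = 2*y*(1 + y) (h(y) = (y + 1)*(2*y) = (1 + y)*(2*y) = 2*y*(1 + y))
O = 7507 (O = (2*16*(1 + 16) - 18154) + 25117 = (2*16*17 - 18154) + 25117 = (544 - 18154) + 25117 = -17610 + 25117 = 7507)
-23598/O = -23598/7507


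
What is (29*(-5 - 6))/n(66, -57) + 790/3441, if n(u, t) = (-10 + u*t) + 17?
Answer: 4064129/12920955 ≈ 0.31454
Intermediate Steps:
n(u, t) = 7 + t*u (n(u, t) = (-10 + t*u) + 17 = 7 + t*u)
(29*(-5 - 6))/n(66, -57) + 790/3441 = (29*(-5 - 6))/(7 - 57*66) + 790/3441 = (29*(-11))/(7 - 3762) + 790*(1/3441) = -319/(-3755) + 790/3441 = -319*(-1/3755) + 790/3441 = 319/3755 + 790/3441 = 4064129/12920955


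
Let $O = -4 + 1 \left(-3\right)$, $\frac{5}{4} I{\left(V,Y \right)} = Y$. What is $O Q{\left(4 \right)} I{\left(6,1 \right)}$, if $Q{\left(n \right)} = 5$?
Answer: $-28$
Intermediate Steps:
$I{\left(V,Y \right)} = \frac{4 Y}{5}$
$O = -7$ ($O = -4 - 3 = -7$)
$O Q{\left(4 \right)} I{\left(6,1 \right)} = \left(-7\right) 5 \cdot \frac{4}{5} \cdot 1 = \left(-35\right) \frac{4}{5} = -28$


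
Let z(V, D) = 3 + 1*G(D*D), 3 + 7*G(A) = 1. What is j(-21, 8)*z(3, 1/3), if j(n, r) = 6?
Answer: 114/7 ≈ 16.286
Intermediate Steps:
G(A) = -2/7 (G(A) = -3/7 + (1/7)*1 = -3/7 + 1/7 = -2/7)
z(V, D) = 19/7 (z(V, D) = 3 + 1*(-2/7) = 3 - 2/7 = 19/7)
j(-21, 8)*z(3, 1/3) = 6*(19/7) = 114/7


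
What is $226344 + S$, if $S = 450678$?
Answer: $677022$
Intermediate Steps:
$226344 + S = 226344 + 450678 = 677022$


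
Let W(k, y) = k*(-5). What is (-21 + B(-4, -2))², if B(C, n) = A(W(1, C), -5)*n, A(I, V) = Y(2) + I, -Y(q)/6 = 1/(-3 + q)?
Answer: 529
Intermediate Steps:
Y(q) = -6/(-3 + q)
W(k, y) = -5*k
A(I, V) = 6 + I (A(I, V) = -6/(-3 + 2) + I = -6/(-1) + I = -6*(-1) + I = 6 + I)
B(C, n) = n (B(C, n) = (6 - 5*1)*n = (6 - 5)*n = 1*n = n)
(-21 + B(-4, -2))² = (-21 - 2)² = (-23)² = 529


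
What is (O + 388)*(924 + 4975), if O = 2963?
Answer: 19767549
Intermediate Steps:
(O + 388)*(924 + 4975) = (2963 + 388)*(924 + 4975) = 3351*5899 = 19767549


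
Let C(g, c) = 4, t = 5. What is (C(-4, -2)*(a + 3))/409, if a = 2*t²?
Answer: 212/409 ≈ 0.51834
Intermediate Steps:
a = 50 (a = 2*5² = 2*25 = 50)
(C(-4, -2)*(a + 3))/409 = (4*(50 + 3))/409 = (4*53)/409 = (1/409)*212 = 212/409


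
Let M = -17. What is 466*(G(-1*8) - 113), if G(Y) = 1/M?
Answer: -895652/17 ≈ -52685.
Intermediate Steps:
G(Y) = -1/17 (G(Y) = 1/(-17) = -1/17)
466*(G(-1*8) - 113) = 466*(-1/17 - 113) = 466*(-1922/17) = -895652/17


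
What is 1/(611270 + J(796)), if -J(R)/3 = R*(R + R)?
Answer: -1/3190426 ≈ -3.1344e-7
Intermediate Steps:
J(R) = -6*R**2 (J(R) = -3*R*(R + R) = -3*R*2*R = -6*R**2)
1/(611270 + J(796)) = 1/(611270 - 6*796**2) = 1/(611270 - 6*633616) = 1/(611270 - 3801696) = 1/(-3190426) = -1/3190426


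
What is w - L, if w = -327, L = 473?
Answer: -800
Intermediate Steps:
w - L = -327 - 1*473 = -327 - 473 = -800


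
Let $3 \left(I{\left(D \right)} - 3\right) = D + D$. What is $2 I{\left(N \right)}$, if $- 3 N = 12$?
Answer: $\frac{2}{3} \approx 0.66667$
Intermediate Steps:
$N = -4$ ($N = \left(- \frac{1}{3}\right) 12 = -4$)
$I{\left(D \right)} = 3 + \frac{2 D}{3}$ ($I{\left(D \right)} = 3 + \frac{D + D}{3} = 3 + \frac{2 D}{3}$)
$2 I{\left(N \right)} = 2 \left(3 + \frac{2}{3} \left(-4\right)\right) = 2 \left(3 - \frac{8}{3}\right) = 2 \cdot \frac{1}{3} = \frac{2}{3}$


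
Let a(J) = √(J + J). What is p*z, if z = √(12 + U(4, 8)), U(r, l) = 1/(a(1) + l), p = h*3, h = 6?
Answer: 18*√(97 + 12*√2)/√(8 + √2) ≈ 62.629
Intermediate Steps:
a(J) = √2*√J (a(J) = √(2*J) = √2*√J)
p = 18 (p = 6*3 = 18)
U(r, l) = 1/(l + √2) (U(r, l) = 1/(√2*√1 + l) = 1/(√2*1 + l) = 1/(√2 + l) = 1/(l + √2))
z = √(12 + 1/(8 + √2)) ≈ 3.4794
p*z = 18*(√(97 + 12*√2)/√(8 + √2)) = 18*√(97 + 12*√2)/√(8 + √2)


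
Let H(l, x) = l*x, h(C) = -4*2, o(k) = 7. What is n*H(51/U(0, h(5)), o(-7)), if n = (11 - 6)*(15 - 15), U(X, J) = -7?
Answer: 0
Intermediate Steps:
h(C) = -8
n = 0 (n = 5*0 = 0)
n*H(51/U(0, h(5)), o(-7)) = 0*((51/(-7))*7) = 0*((51*(-⅐))*7) = 0*(-51/7*7) = 0*(-51) = 0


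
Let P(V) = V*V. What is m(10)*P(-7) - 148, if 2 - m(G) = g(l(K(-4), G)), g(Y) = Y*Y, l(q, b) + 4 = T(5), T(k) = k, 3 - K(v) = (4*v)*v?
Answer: -99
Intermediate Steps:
K(v) = 3 - 4*v² (K(v) = 3 - 4*v*v = 3 - 4*v²)
l(q, b) = 1 (l(q, b) = -4 + 5 = 1)
g(Y) = Y²
P(V) = V²
m(G) = 1 (m(G) = 2 - 1*1² = 2 - 1*1 = 2 - 1 = 1)
m(10)*P(-7) - 148 = 1*(-7)² - 148 = 1*49 - 148 = 49 - 148 = -99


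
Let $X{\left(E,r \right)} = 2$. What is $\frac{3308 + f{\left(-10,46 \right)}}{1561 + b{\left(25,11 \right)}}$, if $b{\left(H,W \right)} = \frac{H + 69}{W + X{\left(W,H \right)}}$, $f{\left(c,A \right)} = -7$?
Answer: $\frac{42913}{20387} \approx 2.1049$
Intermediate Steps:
$b{\left(H,W \right)} = \frac{69 + H}{2 + W}$ ($b{\left(H,W \right)} = \frac{H + 69}{W + 2} = \frac{69 + H}{2 + W}$)
$\frac{3308 + f{\left(-10,46 \right)}}{1561 + b{\left(25,11 \right)}} = \frac{3308 - 7}{1561 + \frac{69 + 25}{2 + 11}} = \frac{3301}{1561 + \frac{1}{13} \cdot 94} = \frac{3301}{1561 + \frac{94}{13}} = \frac{3301}{\frac{20387}{13}} = 3301 \cdot \frac{13}{20387} = \frac{42913}{20387}$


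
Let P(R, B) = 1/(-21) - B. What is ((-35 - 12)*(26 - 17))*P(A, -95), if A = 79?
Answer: -281154/7 ≈ -40165.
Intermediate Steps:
P(R, B) = -1/21 - B
((-35 - 12)*(26 - 17))*P(A, -95) = ((-35 - 12)*(26 - 17))*(-1/21 - 1*(-95)) = (-47*9)*(-1/21 + 95) = -423*1994/21 = -281154/7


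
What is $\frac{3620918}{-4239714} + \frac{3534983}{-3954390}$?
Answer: $- \frac{1628102158049}{931415702470} \approx -1.748$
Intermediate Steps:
$\frac{3620918}{-4239714} + \frac{3534983}{-3954390} = 3620918 \left(- \frac{1}{4239714}\right) + 3534983 \left(- \frac{1}{3954390}\right) = - \frac{1810459}{2119857} - \frac{3534983}{3954390} = - \frac{1628102158049}{931415702470}$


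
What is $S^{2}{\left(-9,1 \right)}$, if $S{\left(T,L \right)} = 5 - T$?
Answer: $196$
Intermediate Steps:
$S^{2}{\left(-9,1 \right)} = \left(5 - -9\right)^{2} = \left(5 + 9\right)^{2} = 14^{2} = 196$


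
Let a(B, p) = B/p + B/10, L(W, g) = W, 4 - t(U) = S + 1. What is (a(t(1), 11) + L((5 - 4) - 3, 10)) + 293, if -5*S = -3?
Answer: 80151/275 ≈ 291.46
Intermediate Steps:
S = ⅗ (S = -⅕*(-3) = ⅗ ≈ 0.60000)
t(U) = 12/5 (t(U) = 4 - (⅗ + 1) = 4 - 1*8/5 = 4 - 8/5 = 12/5)
a(B, p) = B/10 + B/p (a(B, p) = B/p + B*(⅒) = B/p + B/10 = B/10 + B/p)
(a(t(1), 11) + L((5 - 4) - 3, 10)) + 293 = (((⅒)*(12/5) + (12/5)/11) + ((5 - 4) - 3)) + 293 = ((6/25 + (12/5)*(1/11)) + (1 - 3)) + 293 = ((6/25 + 12/55) - 2) + 293 = (126/275 - 2) + 293 = -424/275 + 293 = 80151/275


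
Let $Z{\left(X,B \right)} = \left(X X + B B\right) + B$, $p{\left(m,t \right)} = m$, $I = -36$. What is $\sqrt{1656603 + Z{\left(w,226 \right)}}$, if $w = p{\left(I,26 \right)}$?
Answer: $\sqrt{1709201} \approx 1307.4$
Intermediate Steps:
$w = -36$
$Z{\left(X,B \right)} = B + B^{2} + X^{2}$ ($Z{\left(X,B \right)} = \left(X^{2} + B^{2}\right) + B = \left(B^{2} + X^{2}\right) + B = B + B^{2} + X^{2}$)
$\sqrt{1656603 + Z{\left(w,226 \right)}} = \sqrt{1656603 + \left(226 + 226^{2} + \left(-36\right)^{2}\right)} = \sqrt{1656603 + \left(226 + 51076 + 1296\right)} = \sqrt{1656603 + 52598} = \sqrt{1709201}$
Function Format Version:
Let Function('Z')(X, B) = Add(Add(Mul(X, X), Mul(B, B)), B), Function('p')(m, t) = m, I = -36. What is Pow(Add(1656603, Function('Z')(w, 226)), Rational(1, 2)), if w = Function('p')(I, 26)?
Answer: Pow(1709201, Rational(1, 2)) ≈ 1307.4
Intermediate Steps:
w = -36
Function('Z')(X, B) = Add(B, Pow(B, 2), Pow(X, 2)) (Function('Z')(X, B) = Add(Add(Pow(X, 2), Pow(B, 2)), B) = Add(Add(Pow(B, 2), Pow(X, 2)), B) = Add(B, Pow(B, 2), Pow(X, 2)))
Pow(Add(1656603, Function('Z')(w, 226)), Rational(1, 2)) = Pow(Add(1656603, Add(226, Pow(226, 2), Pow(-36, 2))), Rational(1, 2)) = Pow(Add(1656603, Add(226, 51076, 1296)), Rational(1, 2)) = Pow(Add(1656603, 52598), Rational(1, 2)) = Pow(1709201, Rational(1, 2))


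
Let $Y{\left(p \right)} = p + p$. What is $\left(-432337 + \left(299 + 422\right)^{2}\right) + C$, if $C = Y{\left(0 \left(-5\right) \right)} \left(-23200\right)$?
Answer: $87504$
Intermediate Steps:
$Y{\left(p \right)} = 2 p$
$C = 0$ ($C = 2 \cdot 0 \left(-5\right) \left(-23200\right) = 2 \cdot 0 \left(-23200\right) = 0 \left(-23200\right) = 0$)
$\left(-432337 + \left(299 + 422\right)^{2}\right) + C = \left(-432337 + \left(299 + 422\right)^{2}\right) + 0 = \left(-432337 + 721^{2}\right) + 0 = \left(-432337 + 519841\right) + 0 = 87504 + 0 = 87504$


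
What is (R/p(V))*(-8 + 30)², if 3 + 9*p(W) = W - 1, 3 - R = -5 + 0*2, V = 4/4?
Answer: -11616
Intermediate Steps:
V = 1 (V = 4*(¼) = 1)
R = 8 (R = 3 - (-5 + 0*2) = 3 - (-5 + 0) = 3 - 1*(-5) = 3 + 5 = 8)
p(W) = -4/9 + W/9 (p(W) = -⅓ + (W - 1)/9 = -⅓ + (-1 + W)/9 = -⅓ + (-⅑ + W/9) = -4/9 + W/9)
(R/p(V))*(-8 + 30)² = (8/(-4/9 + (⅑)*1))*(-8 + 30)² = (8/(-4/9 + ⅑))*22² = (8/(-⅓))*484 = (8*(-3))*484 = -24*484 = -11616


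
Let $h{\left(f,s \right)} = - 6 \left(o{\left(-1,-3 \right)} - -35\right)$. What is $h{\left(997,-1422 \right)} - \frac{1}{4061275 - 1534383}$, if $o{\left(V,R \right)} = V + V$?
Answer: $- \frac{500324617}{2526892} \approx -198.0$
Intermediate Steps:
$o{\left(V,R \right)} = 2 V$
$h{\left(f,s \right)} = -198$ ($h{\left(f,s \right)} = - 6 \left(2 \left(-1\right) - -35\right) = - 6 \left(-2 + 35\right) = \left(-6\right) 33 = -198$)
$h{\left(997,-1422 \right)} - \frac{1}{4061275 - 1534383} = -198 - \frac{1}{4061275 - 1534383} = -198 - \frac{1}{2526892} = - \frac{500324617}{2526892}$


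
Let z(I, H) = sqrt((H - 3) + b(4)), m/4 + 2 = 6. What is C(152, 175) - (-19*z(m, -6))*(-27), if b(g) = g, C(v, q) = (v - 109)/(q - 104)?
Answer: 43/71 - 513*I*sqrt(5) ≈ 0.60563 - 1147.1*I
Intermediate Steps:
m = 16 (m = -8 + 4*6 = -8 + 24 = 16)
C(v, q) = (-109 + v)/(-104 + q)
z(I, H) = sqrt(1 + H) (z(I, H) = sqrt((H - 3) + 4) = sqrt((-3 + H) + 4) = sqrt(1 + H))
C(152, 175) - (-19*z(m, -6))*(-27) = (-109 + 152)/(-104 + 175) - (-19*sqrt(1 - 6))*(-27) = 43/71 - (-19*I*sqrt(5))*(-27) = 43/71 - 513*I*sqrt(5)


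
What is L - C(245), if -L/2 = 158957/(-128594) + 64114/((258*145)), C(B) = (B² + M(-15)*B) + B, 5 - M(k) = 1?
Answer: -73665016378423/1202675385 ≈ -61251.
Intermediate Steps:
M(k) = 4 (M(k) = 5 - 1*1 = 5 - 1 = 4)
C(B) = B² + 5*B (C(B) = (B² + 4*B) + B = B² + 5*B)
L = -1149047173/1202675385 (L = -2*(158957/(-128594) + 64114/((258*145))) = -2*(158957*(-1/128594) + 64114/37410) = -2*(-158957/128594 + 64114*(1/37410)) = -2*(-158957/128594 + 32057/18705) = -2*1149047173/2405350770 = -1149047173/1202675385 ≈ -0.95541)
L - C(245) = -1149047173/1202675385 - 245*(5 + 245) = -1149047173/1202675385 - 245*250 = -1149047173/1202675385 - 1*61250 = -1149047173/1202675385 - 61250 = -73665016378423/1202675385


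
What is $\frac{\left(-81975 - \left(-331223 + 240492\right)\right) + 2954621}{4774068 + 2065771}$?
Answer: $\frac{2963377}{6839839} \approx 0.43325$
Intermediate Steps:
$\frac{\left(-81975 - \left(-331223 + 240492\right)\right) + 2954621}{4774068 + 2065771} = \frac{\left(-81975 - -90731\right) + 2954621}{6839839} = \left(\left(-81975 + 90731\right) + 2954621\right) \frac{1}{6839839} = \left(8756 + 2954621\right) \frac{1}{6839839} = 2963377 \cdot \frac{1}{6839839} = \frac{2963377}{6839839}$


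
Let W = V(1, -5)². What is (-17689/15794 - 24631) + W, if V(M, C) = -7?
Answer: -388265797/15794 ≈ -24583.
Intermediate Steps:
W = 49 (W = (-7)² = 49)
(-17689/15794 - 24631) + W = (-17689/15794 - 24631) + 49 = -389039703/15794 + 49 = -388265797/15794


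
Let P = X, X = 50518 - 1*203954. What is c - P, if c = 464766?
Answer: 618202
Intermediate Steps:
X = -153436 (X = 50518 - 203954 = -153436)
P = -153436
c - P = 464766 - 1*(-153436) = 464766 + 153436 = 618202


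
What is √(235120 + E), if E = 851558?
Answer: 3*√120742 ≈ 1042.4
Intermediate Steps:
√(235120 + E) = √(235120 + 851558) = √1086678 = 3*√120742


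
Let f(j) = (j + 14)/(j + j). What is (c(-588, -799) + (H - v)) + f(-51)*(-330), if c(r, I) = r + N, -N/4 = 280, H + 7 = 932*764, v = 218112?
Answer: 8365722/17 ≈ 4.9210e+5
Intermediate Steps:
H = 712041 (H = -7 + 932*764 = -7 + 712048 = 712041)
N = -1120 (N = -4*280 = -1120)
c(r, I) = -1120 + r (c(r, I) = r - 1120 = -1120 + r)
f(j) = (14 + j)/(2*j) (f(j) = (14 + j)/((2*j)) = (14 + j)*(1/(2*j)) = (14 + j)/(2*j))
(c(-588, -799) + (H - v)) + f(-51)*(-330) = ((-1120 - 588) + (712041 - 1*218112)) + ((½)*(14 - 51)/(-51))*(-330) = (-1708 + (712041 - 218112)) + ((½)*(-1/51)*(-37))*(-330) = (-1708 + 493929) + (37/102)*(-330) = 492221 - 2035/17 = 8365722/17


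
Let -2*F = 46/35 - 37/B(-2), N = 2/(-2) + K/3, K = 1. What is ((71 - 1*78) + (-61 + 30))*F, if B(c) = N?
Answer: 75563/70 ≈ 1079.5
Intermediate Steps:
N = -2/3 (N = 2/(-2) + 1/3 = 2*(-1/2) + 1*(1/3) = -1 + 1/3 = -2/3 ≈ -0.66667)
B(c) = -2/3
F = -3977/140 (F = -(46/35 - 37/(-2/3))/2 = -(46*(1/35) - 37*(-3/2))/2 = -(46/35 + 111/2)/2 = -1/2*3977/70 = -3977/140 ≈ -28.407)
((71 - 1*78) + (-61 + 30))*F = ((71 - 1*78) + (-61 + 30))*(-3977/140) = ((71 - 78) - 31)*(-3977/140) = (-7 - 31)*(-3977/140) = -38*(-3977/140) = 75563/70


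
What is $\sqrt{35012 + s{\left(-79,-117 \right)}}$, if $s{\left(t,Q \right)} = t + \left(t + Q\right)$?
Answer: $\sqrt{34737} \approx 186.38$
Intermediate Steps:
$s{\left(t,Q \right)} = Q + 2 t$ ($s{\left(t,Q \right)} = t + \left(Q + t\right) = Q + 2 t$)
$\sqrt{35012 + s{\left(-79,-117 \right)}} = \sqrt{35012 + \left(-117 + 2 \left(-79\right)\right)} = \sqrt{35012 - 275} = \sqrt{34737}$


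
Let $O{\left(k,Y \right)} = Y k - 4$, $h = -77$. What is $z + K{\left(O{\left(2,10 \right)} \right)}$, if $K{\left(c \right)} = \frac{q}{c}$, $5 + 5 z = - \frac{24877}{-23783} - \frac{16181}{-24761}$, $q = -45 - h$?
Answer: $\frac{71732117}{53535533} \approx 1.3399$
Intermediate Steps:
$O{\left(k,Y \right)} = -4 + Y k$
$q = 32$ ($q = -45 - -77 = -45 + 77 = 32$)
$z = - \frac{35338949}{53535533}$ ($z = -1 + \frac{- \frac{24877}{-23783} - \frac{16181}{-24761}}{5} = -1 + \frac{\left(-24877\right) \left(- \frac{1}{23783}\right) - - \frac{1471}{2251}}{5} = -1 + \frac{\frac{24877}{23783} + \frac{1471}{2251}}{5} = -1 + \frac{1}{5} \cdot \frac{90982920}{53535533} = -1 + \frac{18196584}{53535533} = - \frac{35338949}{53535533} \approx -0.6601$)
$K{\left(c \right)} = \frac{32}{c}$
$z + K{\left(O{\left(2,10 \right)} \right)} = - \frac{35338949}{53535533} + \frac{32}{-4 + 10 \cdot 2} = - \frac{35338949}{53535533} + \frac{32}{-4 + 20} = - \frac{35338949}{53535533} + \frac{32}{16} = - \frac{35338949}{53535533} + 32 \cdot \frac{1}{16} = - \frac{35338949}{53535533} + 2 = \frac{71732117}{53535533}$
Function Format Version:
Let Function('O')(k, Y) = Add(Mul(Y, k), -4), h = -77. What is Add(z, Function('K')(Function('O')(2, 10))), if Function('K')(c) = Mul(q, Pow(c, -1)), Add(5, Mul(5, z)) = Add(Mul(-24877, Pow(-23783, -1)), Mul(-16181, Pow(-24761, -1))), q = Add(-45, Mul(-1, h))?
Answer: Rational(71732117, 53535533) ≈ 1.3399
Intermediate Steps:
Function('O')(k, Y) = Add(-4, Mul(Y, k))
q = 32 (q = Add(-45, Mul(-1, -77)) = Add(-45, 77) = 32)
z = Rational(-35338949, 53535533) (z = Add(-1, Mul(Rational(1, 5), Add(Mul(-24877, Pow(-23783, -1)), Mul(-16181, Pow(-24761, -1))))) = Add(-1, Mul(Rational(1, 5), Add(Mul(-24877, Rational(-1, 23783)), Mul(-16181, Rational(-1, 24761))))) = Add(-1, Mul(Rational(1, 5), Add(Rational(24877, 23783), Rational(1471, 2251)))) = Add(-1, Mul(Rational(1, 5), Rational(90982920, 53535533))) = Add(-1, Rational(18196584, 53535533)) = Rational(-35338949, 53535533) ≈ -0.66010)
Function('K')(c) = Mul(32, Pow(c, -1))
Add(z, Function('K')(Function('O')(2, 10))) = Add(Rational(-35338949, 53535533), Mul(32, Pow(Add(-4, Mul(10, 2)), -1))) = Add(Rational(-35338949, 53535533), Mul(32, Pow(Add(-4, 20), -1))) = Add(Rational(-35338949, 53535533), Mul(32, Pow(16, -1))) = Add(Rational(-35338949, 53535533), Mul(32, Rational(1, 16))) = Add(Rational(-35338949, 53535533), 2) = Rational(71732117, 53535533)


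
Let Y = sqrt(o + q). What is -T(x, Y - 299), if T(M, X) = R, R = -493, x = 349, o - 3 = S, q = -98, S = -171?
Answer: 493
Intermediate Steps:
o = -168 (o = 3 - 171 = -168)
Y = I*sqrt(266) (Y = sqrt(-168 - 98) = sqrt(-266) = I*sqrt(266) ≈ 16.31*I)
T(M, X) = -493
-T(x, Y - 299) = -1*(-493) = 493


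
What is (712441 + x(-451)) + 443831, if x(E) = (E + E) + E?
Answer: 1154919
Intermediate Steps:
x(E) = 3*E (x(E) = 2*E + E = 3*E)
(712441 + x(-451)) + 443831 = (712441 + 3*(-451)) + 443831 = (712441 - 1353) + 443831 = 711088 + 443831 = 1154919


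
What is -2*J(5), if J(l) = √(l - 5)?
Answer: 0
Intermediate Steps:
J(l) = √(-5 + l)
-2*J(5) = -2*√(-5 + 5) = -2*√0 = -2*0 = 0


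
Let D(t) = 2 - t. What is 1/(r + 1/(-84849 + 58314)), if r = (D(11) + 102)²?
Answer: 26535/229501214 ≈ 0.00011562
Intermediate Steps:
r = 8649 (r = ((2 - 1*11) + 102)² = ((2 - 11) + 102)² = (-9 + 102)² = 93² = 8649)
1/(r + 1/(-84849 + 58314)) = 1/(8649 + 1/(-84849 + 58314)) = 1/(8649 + 1/(-26535)) = 1/(8649 - 1/26535) = 1/(229501214/26535) = 26535/229501214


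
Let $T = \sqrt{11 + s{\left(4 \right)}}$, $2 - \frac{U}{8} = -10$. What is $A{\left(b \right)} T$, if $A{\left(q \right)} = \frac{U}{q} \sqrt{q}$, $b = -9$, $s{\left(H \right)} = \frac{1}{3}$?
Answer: $- \frac{32 i \sqrt{102}}{3} \approx - 107.73 i$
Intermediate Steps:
$s{\left(H \right)} = \frac{1}{3}$
$U = 96$ ($U = 16 - -80 = 16 + 80 = 96$)
$T = \frac{\sqrt{102}}{3}$ ($T = \sqrt{11 + \frac{1}{3}} = \sqrt{\frac{34}{3}} = \frac{\sqrt{102}}{3} \approx 3.3665$)
$A{\left(q \right)} = \frac{96}{\sqrt{q}}$ ($A{\left(q \right)} = \frac{96}{q} \sqrt{q} = \frac{96}{\sqrt{q}}$)
$A{\left(b \right)} T = \frac{96}{3 i} \frac{\sqrt{102}}{3} = 96 \left(- \frac{i}{3}\right) \frac{\sqrt{102}}{3} = - 32 i \frac{\sqrt{102}}{3} = - \frac{32 i \sqrt{102}}{3}$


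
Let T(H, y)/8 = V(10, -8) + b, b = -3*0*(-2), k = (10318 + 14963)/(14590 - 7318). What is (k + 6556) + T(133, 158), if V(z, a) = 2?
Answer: 5312985/808 ≈ 6575.5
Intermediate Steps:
k = 2809/808 (k = 25281/7272 = 25281*(1/7272) = 2809/808 ≈ 3.4765)
b = 0 (b = 0*(-2) = 0)
T(H, y) = 16 (T(H, y) = 8*(2 + 0) = 8*2 = 16)
(k + 6556) + T(133, 158) = (2809/808 + 6556) + 16 = 5300057/808 + 16 = 5312985/808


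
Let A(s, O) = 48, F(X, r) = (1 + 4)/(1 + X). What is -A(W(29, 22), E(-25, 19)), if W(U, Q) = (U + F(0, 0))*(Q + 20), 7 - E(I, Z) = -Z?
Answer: -48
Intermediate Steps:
F(X, r) = 5/(1 + X)
E(I, Z) = 7 + Z (E(I, Z) = 7 - (-1)*Z = 7 + Z)
W(U, Q) = (5 + U)*(20 + Q) (W(U, Q) = (U + 5/(1 + 0))*(Q + 20) = (U + 5/1)*(20 + Q) = (U + 5*1)*(20 + Q) = (U + 5)*(20 + Q) = (5 + U)*(20 + Q))
-A(W(29, 22), E(-25, 19)) = -1*48 = -48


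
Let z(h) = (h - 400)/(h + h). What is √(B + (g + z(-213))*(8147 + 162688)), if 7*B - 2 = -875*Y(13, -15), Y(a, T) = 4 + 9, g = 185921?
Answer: √31382056971498086/994 ≈ 1.7822e+5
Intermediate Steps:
z(h) = (-400 + h)/(2*h) (z(h) = (-400 + h)/((2*h)) = (-400 + h)*(1/(2*h)) = (-400 + h)/(2*h))
Y(a, T) = 13
B = -11373/7 (B = 2/7 + (-875*13)/7 = 2/7 + (⅐)*(-11375) = 2/7 - 1625 = -11373/7 ≈ -1624.7)
√(B + (g + z(-213))*(8147 + 162688)) = √(-11373/7 + (185921 + (½)*(-400 - 213)/(-213))*(8147 + 162688)) = √(-11373/7 + (185921 + (½)*(-1/213)*(-613))*170835) = √(-11373/7 + (185921 + 613/426)*170835) = √(-11373/7 + (79202959/426)*170835) = √(-11373/7 + 4510212500255/142) = √(31571485886819/994) = √31382056971498086/994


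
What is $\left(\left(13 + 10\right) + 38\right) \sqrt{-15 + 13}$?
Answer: $61 i \sqrt{2} \approx 86.267 i$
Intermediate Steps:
$\left(\left(13 + 10\right) + 38\right) \sqrt{-15 + 13} = \left(23 + 38\right) \sqrt{-2} = 61 i \sqrt{2}$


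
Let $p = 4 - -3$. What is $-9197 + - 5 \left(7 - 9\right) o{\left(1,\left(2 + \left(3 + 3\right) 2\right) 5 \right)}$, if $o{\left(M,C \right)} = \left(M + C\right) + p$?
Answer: $-8417$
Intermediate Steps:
$p = 7$ ($p = 4 + 3 = 7$)
$o{\left(M,C \right)} = 7 + C + M$ ($o{\left(M,C \right)} = \left(M + C\right) + 7 = \left(C + M\right) + 7 = 7 + C + M$)
$-9197 + - 5 \left(7 - 9\right) o{\left(1,\left(2 + \left(3 + 3\right) 2\right) 5 \right)} = -9197 + - 5 \left(7 - 9\right) \left(7 + \left(2 + \left(3 + 3\right) 2\right) 5 + 1\right) = -9197 + - 5 \left(7 - 9\right) \left(7 + \left(2 + 6 \cdot 2\right) 5 + 1\right) = -9197 + \left(-5\right) \left(-2\right) \left(7 + \left(2 + 12\right) 5 + 1\right) = -9197 + 10 \left(7 + 14 \cdot 5 + 1\right) = -9197 + 10 \left(7 + 70 + 1\right) = -9197 + 10 \cdot 78 = -9197 + 780 = -8417$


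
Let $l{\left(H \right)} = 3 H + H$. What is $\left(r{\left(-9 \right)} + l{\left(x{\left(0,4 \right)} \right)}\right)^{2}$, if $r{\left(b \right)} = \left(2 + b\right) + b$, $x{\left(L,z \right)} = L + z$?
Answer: $0$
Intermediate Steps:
$r{\left(b \right)} = 2 + 2 b$
$l{\left(H \right)} = 4 H$
$\left(r{\left(-9 \right)} + l{\left(x{\left(0,4 \right)} \right)}\right)^{2} = \left(\left(2 + 2 \left(-9\right)\right) + 4 \left(0 + 4\right)\right)^{2} = \left(\left(2 - 18\right) + 4 \cdot 4\right)^{2} = \left(-16 + 16\right)^{2} = 0^{2} = 0$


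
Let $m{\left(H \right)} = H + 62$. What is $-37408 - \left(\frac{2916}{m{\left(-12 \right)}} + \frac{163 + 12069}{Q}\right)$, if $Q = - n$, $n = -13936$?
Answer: $- \frac{1631696461}{43550} \approx -37467.0$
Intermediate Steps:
$Q = 13936$ ($Q = \left(-1\right) \left(-13936\right) = 13936$)
$m{\left(H \right)} = 62 + H$
$-37408 - \left(\frac{2916}{m{\left(-12 \right)}} + \frac{163 + 12069}{Q}\right) = -37408 - \left(\frac{2916}{62 - 12} + \frac{163 + 12069}{13936}\right) = -37408 - \left(\frac{2916}{50} + 12232 \cdot \frac{1}{13936}\right) = -37408 - \left(2916 \cdot \frac{1}{50} + \frac{1529}{1742}\right) = -37408 - \left(\frac{1458}{25} + \frac{1529}{1742}\right) = -37408 - \frac{2578061}{43550} = - \frac{1631696461}{43550}$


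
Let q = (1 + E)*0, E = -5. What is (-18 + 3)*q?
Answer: 0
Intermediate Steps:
q = 0 (q = (1 - 5)*0 = -4*0 = 0)
(-18 + 3)*q = (-18 + 3)*0 = -15*0 = 0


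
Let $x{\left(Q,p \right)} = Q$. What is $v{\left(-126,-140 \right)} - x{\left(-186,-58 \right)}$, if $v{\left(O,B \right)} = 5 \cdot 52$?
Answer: $446$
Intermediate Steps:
$v{\left(O,B \right)} = 260$
$v{\left(-126,-140 \right)} - x{\left(-186,-58 \right)} = 260 - -186 = 260 + 186 = 446$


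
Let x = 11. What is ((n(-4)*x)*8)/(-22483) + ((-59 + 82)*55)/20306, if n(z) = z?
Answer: 3235337/41503618 ≈ 0.077953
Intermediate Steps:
((n(-4)*x)*8)/(-22483) + ((-59 + 82)*55)/20306 = (-4*11*8)/(-22483) + ((-59 + 82)*55)/20306 = -44*8*(-1/22483) + (23*55)*(1/20306) = -352*(-1/22483) + 1265*(1/20306) = 352/22483 + 115/1846 = 3235337/41503618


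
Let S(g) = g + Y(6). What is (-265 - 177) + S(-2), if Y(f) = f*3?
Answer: -426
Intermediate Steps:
Y(f) = 3*f
S(g) = 18 + g (S(g) = g + 3*6 = g + 18 = 18 + g)
(-265 - 177) + S(-2) = (-265 - 177) + (18 - 2) = -442 + 16 = -426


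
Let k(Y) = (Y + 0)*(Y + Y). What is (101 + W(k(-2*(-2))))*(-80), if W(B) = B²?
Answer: -90000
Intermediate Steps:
k(Y) = 2*Y² (k(Y) = Y*(2*Y) = 2*Y²)
(101 + W(k(-2*(-2))))*(-80) = (101 + (2*(-2*(-2))²)²)*(-80) = (101 + (2*4²)²)*(-80) = (101 + (2*16)²)*(-80) = (101 + 32²)*(-80) = (101 + 1024)*(-80) = 1125*(-80) = -90000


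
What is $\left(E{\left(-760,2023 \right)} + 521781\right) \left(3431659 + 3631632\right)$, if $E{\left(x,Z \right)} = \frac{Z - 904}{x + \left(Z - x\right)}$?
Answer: $\frac{7455756280313862}{2023} \approx 3.6855 \cdot 10^{12}$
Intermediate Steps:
$E{\left(x,Z \right)} = \frac{-904 + Z}{Z}$
$\left(E{\left(-760,2023 \right)} + 521781\right) \left(3431659 + 3631632\right) = \left(\frac{-904 + 2023}{2023} + 521781\right) \left(3431659 + 3631632\right) = \left(\frac{1}{2023} \cdot 1119 + 521781\right) 7063291 = \left(\frac{1119}{2023} + 521781\right) 7063291 = \frac{1055564082}{2023} \cdot 7063291 = \frac{7455756280313862}{2023}$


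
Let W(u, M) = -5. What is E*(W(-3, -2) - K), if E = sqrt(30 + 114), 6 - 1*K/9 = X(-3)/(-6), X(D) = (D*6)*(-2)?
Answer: -1356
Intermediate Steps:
X(D) = -12*D (X(D) = (6*D)*(-2) = -12*D)
K = 108 (K = 54 - 9*(-12*(-3))/(-6) = 54 - 324*(-1)/6 = 54 - 9*(-6) = 54 + 54 = 108)
E = 12 (E = sqrt(144) = 12)
E*(W(-3, -2) - K) = 12*(-5 - 1*108) = 12*(-5 - 108) = 12*(-113) = -1356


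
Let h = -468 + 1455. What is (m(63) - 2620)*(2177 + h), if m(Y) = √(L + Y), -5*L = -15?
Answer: -8289680 + 3164*√66 ≈ -8.2640e+6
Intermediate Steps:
L = 3 (L = -⅕*(-15) = 3)
m(Y) = √(3 + Y)
h = 987
(m(63) - 2620)*(2177 + h) = (√(3 + 63) - 2620)*(2177 + 987) = (√66 - 2620)*3164 = (-2620 + √66)*3164 = -8289680 + 3164*√66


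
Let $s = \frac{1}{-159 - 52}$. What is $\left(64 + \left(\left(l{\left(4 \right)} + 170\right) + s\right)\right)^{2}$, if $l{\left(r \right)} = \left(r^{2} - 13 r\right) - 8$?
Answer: $\frac{1607127921}{44521} \approx 36098.0$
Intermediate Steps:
$s = - \frac{1}{211}$ ($s = \frac{1}{-211} = - \frac{1}{211} \approx -0.0047393$)
$l{\left(r \right)} = -8 + r^{2} - 13 r$
$\left(64 + \left(\left(l{\left(4 \right)} + 170\right) + s\right)\right)^{2} = \left(64 + \left(\left(\left(-8 + 4^{2} - 52\right) + 170\right) - \frac{1}{211}\right)\right)^{2} = \left(64 + \left(\left(\left(-8 + 16 - 52\right) + 170\right) - \frac{1}{211}\right)\right)^{2} = \left(64 + \left(\left(-44 + 170\right) - \frac{1}{211}\right)\right)^{2} = \left(64 + \left(126 - \frac{1}{211}\right)\right)^{2} = \left(64 + \frac{26585}{211}\right)^{2} = \left(\frac{40089}{211}\right)^{2} = \frac{1607127921}{44521}$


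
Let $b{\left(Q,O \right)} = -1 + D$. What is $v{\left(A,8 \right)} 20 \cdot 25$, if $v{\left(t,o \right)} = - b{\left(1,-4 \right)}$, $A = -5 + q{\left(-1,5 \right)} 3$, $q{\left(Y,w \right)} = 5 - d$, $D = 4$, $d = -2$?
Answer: $-1500$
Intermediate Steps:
$q{\left(Y,w \right)} = 7$ ($q{\left(Y,w \right)} = 5 - -2 = 5 + 2 = 7$)
$A = 16$ ($A = -5 + 7 \cdot 3 = -5 + 21 = 16$)
$b{\left(Q,O \right)} = 3$ ($b{\left(Q,O \right)} = -1 + 4 = 3$)
$v{\left(t,o \right)} = -3$ ($v{\left(t,o \right)} = \left(-1\right) 3 = -3$)
$v{\left(A,8 \right)} 20 \cdot 25 = \left(-3\right) 20 \cdot 25 = \left(-60\right) 25 = -1500$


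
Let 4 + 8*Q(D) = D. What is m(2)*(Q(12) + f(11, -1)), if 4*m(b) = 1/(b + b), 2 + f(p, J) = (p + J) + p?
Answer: 5/4 ≈ 1.2500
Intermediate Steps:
Q(D) = -½ + D/8
f(p, J) = -2 + J + 2*p (f(p, J) = -2 + ((p + J) + p) = -2 + ((J + p) + p) = -2 + (J + 2*p) = -2 + J + 2*p)
m(b) = 1/(8*b) (m(b) = 1/(4*(b + b)) = 1/(4*((2*b))) = (1/(2*b))/4 = 1/(8*b))
m(2)*(Q(12) + f(11, -1)) = ((⅛)/2)*((-½ + (⅛)*12) + (-2 - 1 + 2*11)) = ((⅛)*(½))*((-½ + 3/2) + (-2 - 1 + 22)) = (1 + 19)/16 = (1/16)*20 = 5/4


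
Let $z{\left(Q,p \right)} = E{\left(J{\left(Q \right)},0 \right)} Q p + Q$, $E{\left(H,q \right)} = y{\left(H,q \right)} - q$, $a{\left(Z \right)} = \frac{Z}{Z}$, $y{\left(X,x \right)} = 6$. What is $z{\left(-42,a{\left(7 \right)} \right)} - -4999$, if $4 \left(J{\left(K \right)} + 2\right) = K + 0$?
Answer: $4705$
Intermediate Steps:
$J{\left(K \right)} = -2 + \frac{K}{4}$ ($J{\left(K \right)} = -2 + \frac{K + 0}{4} = -2 + \frac{K}{4}$)
$a{\left(Z \right)} = 1$
$E{\left(H,q \right)} = 6 - q$
$z{\left(Q,p \right)} = Q + 6 Q p$ ($z{\left(Q,p \right)} = \left(6 - 0\right) Q p + Q = \left(6 + 0\right) Q p + Q = 6 Q p + Q = Q + 6 Q p$)
$z{\left(-42,a{\left(7 \right)} \right)} - -4999 = - 42 \left(1 + 6 \cdot 1\right) - -4999 = - 42 \left(1 + 6\right) + 4999 = \left(-42\right) 7 + 4999 = -294 + 4999 = 4705$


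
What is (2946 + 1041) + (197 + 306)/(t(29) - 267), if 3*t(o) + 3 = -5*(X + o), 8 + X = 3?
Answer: 1227493/308 ≈ 3985.4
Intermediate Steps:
X = -5 (X = -8 + 3 = -5)
t(o) = 22/3 - 5*o/3 (t(o) = -1 + (-5*(-5 + o))/3 = -1 + (25 - 5*o)/3 = -1 + (25/3 - 5*o/3) = 22/3 - 5*o/3)
(2946 + 1041) + (197 + 306)/(t(29) - 267) = (2946 + 1041) + (197 + 306)/((22/3 - 5/3*29) - 267) = 3987 + 503/((22/3 - 145/3) - 267) = 3987 + 503/(-41 - 267) = 3987 + 503/(-308) = 3987 + 503*(-1/308) = 3987 - 503/308 = 1227493/308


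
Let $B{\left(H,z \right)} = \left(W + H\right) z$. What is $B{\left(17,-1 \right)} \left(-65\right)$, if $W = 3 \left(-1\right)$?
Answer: $910$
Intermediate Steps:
$W = -3$
$B{\left(H,z \right)} = z \left(-3 + H\right)$ ($B{\left(H,z \right)} = \left(-3 + H\right) z = z \left(-3 + H\right)$)
$B{\left(17,-1 \right)} \left(-65\right) = - (-3 + 17) \left(-65\right) = \left(-1\right) 14 \left(-65\right) = \left(-14\right) \left(-65\right) = 910$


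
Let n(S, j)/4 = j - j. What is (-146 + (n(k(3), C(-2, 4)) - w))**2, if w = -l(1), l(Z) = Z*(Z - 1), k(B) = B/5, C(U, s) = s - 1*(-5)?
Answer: 21316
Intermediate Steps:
C(U, s) = 5 + s (C(U, s) = s + 5 = 5 + s)
k(B) = B/5 (k(B) = B*(1/5) = B/5)
l(Z) = Z*(-1 + Z)
n(S, j) = 0 (n(S, j) = 4*(j - j) = 4*0 = 0)
w = 0 (w = -(-1 + 1) = -0 = -1*0 = 0)
(-146 + (n(k(3), C(-2, 4)) - w))**2 = (-146 + (0 - 1*0))**2 = (-146 + (0 + 0))**2 = (-146 + 0)**2 = (-146)**2 = 21316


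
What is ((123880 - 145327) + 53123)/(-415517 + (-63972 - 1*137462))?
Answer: -31676/616951 ≈ -0.051343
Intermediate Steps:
((123880 - 145327) + 53123)/(-415517 + (-63972 - 1*137462)) = (-21447 + 53123)/(-415517 + (-63972 - 137462)) = 31676/(-415517 - 201434) = 31676/(-616951) = 31676*(-1/616951) = -31676/616951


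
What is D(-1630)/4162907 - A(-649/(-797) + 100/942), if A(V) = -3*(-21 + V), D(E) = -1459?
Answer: -31378502040597/520900390003 ≈ -60.239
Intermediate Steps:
A(V) = 63 - 3*V
D(-1630)/4162907 - A(-649/(-797) + 100/942) = -1459/4162907 - (63 - 3*(-649/(-797) + 100/942)) = -1459*1/4162907 - (63 - 3*(-649*(-1/797) + 100*(1/942))) = -1459/4162907 - (63 - 3*(649/797 + 50/471)) = -1459/4162907 - (63 - 3*345529/375387) = -1459/4162907 - (63 - 345529/125129) = -1459/4162907 - 1*7537598/125129 = -1459/4162907 - 7537598/125129 = -31378502040597/520900390003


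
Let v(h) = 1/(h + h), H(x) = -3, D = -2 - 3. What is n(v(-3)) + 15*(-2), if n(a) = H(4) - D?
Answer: -28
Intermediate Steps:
D = -5
v(h) = 1/(2*h)
n(a) = 2 (n(a) = -3 - 1*(-5) = -3 + 5 = 2)
n(v(-3)) + 15*(-2) = 2 + 15*(-2) = 2 - 30 = -28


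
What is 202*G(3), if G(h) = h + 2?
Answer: 1010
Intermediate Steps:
G(h) = 2 + h
202*G(3) = 202*(2 + 3) = 202*5 = 1010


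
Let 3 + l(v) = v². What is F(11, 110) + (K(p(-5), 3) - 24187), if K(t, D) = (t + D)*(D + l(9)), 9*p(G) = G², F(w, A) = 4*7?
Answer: -23691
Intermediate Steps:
l(v) = -3 + v²
F(w, A) = 28
p(G) = G²/9
K(t, D) = (78 + D)*(D + t) (K(t, D) = (t + D)*(D + (-3 + 9²)) = (D + t)*(D + (-3 + 81)) = (D + t)*(D + 78) = (D + t)*(78 + D) = (78 + D)*(D + t))
F(11, 110) + (K(p(-5), 3) - 24187) = 28 + ((3² + 78*3 + 78*((⅑)*(-5)²) + 3*((⅑)*(-5)²)) - 24187) = 28 + ((9 + 234 + 78*((⅑)*25) + 3*((⅑)*25)) - 24187) = 28 + ((9 + 234 + 78*(25/9) + 3*(25/9)) - 24187) = 28 + ((9 + 234 + 650/3 + 25/3) - 24187) = 28 + (468 - 24187) = 28 - 23719 = -23691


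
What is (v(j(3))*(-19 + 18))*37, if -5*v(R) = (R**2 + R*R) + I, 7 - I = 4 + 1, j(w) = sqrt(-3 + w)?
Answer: 74/5 ≈ 14.800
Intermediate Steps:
I = 2 (I = 7 - (4 + 1) = 7 - 1*5 = 7 - 5 = 2)
v(R) = -2/5 - 2*R**2/5 (v(R) = -((R**2 + R*R) + 2)/5 = -((R**2 + R**2) + 2)/5 = -(2*R**2 + 2)/5 = -(2 + 2*R**2)/5 = -2/5 - 2*R**2/5)
(v(j(3))*(-19 + 18))*37 = ((-2/5 - 2*(sqrt(-3 + 3))**2/5)*(-19 + 18))*37 = ((-2/5 - 2*(sqrt(0))**2/5)*(-1))*37 = ((-2/5 - 2/5*0**2)*(-1))*37 = ((-2/5 - 2/5*0)*(-1))*37 = ((-2/5 + 0)*(-1))*37 = -2/5*(-1)*37 = (2/5)*37 = 74/5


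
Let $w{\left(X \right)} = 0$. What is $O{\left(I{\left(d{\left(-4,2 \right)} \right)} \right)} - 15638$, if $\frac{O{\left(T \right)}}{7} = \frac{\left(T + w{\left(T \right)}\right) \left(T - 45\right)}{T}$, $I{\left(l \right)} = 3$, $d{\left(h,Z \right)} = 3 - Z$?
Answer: $-15932$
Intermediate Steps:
$O{\left(T \right)} = -315 + 7 T$ ($O{\left(T \right)} = 7 \frac{\left(T + 0\right) \left(T - 45\right)}{T} = 7 \frac{T \left(-45 + T\right)}{T} = 7 \left(-45 + T\right) = -315 + 7 T$)
$O{\left(I{\left(d{\left(-4,2 \right)} \right)} \right)} - 15638 = \left(-315 + 7 \cdot 3\right) - 15638 = \left(-315 + 21\right) - 15638 = -294 - 15638 = -15932$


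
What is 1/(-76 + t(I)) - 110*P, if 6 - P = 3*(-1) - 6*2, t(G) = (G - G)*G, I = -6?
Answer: -175561/76 ≈ -2310.0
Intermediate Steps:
t(G) = 0 (t(G) = 0*G = 0)
P = 21 (P = 6 - (3*(-1) - 6*2) = 6 - (-3 - 1*12) = 6 - (-3 - 12) = 6 - 1*(-15) = 6 + 15 = 21)
1/(-76 + t(I)) - 110*P = 1/(-76 + 0) - 110*21 = 1/(-76) - 2310 = -1/76 - 2310 = -175561/76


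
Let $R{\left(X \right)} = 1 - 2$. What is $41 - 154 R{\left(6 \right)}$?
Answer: $195$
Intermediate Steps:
$R{\left(X \right)} = -1$
$41 - 154 R{\left(6 \right)} = 41 - -154 = 41 + 154 = 195$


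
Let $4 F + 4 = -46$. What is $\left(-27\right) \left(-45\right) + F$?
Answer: $\frac{2405}{2} \approx 1202.5$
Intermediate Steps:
$F = - \frac{25}{2}$ ($F = -1 + \frac{1}{4} \left(-46\right) = -1 - \frac{23}{2} = - \frac{25}{2} \approx -12.5$)
$\left(-27\right) \left(-45\right) + F = \left(-27\right) \left(-45\right) - \frac{25}{2} = 1215 - \frac{25}{2} = \frac{2405}{2}$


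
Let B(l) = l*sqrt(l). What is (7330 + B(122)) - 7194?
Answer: 136 + 122*sqrt(122) ≈ 1483.5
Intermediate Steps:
B(l) = l**(3/2)
(7330 + B(122)) - 7194 = (7330 + 122**(3/2)) - 7194 = (7330 + 122*sqrt(122)) - 7194 = 136 + 122*sqrt(122)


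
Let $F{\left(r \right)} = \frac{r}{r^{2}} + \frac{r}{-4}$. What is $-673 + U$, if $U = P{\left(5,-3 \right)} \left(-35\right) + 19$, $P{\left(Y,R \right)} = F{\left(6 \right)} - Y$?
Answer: $- \frac{1297}{3} \approx -432.33$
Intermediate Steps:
$F{\left(r \right)} = \frac{1}{r} - \frac{r}{4}$ ($F{\left(r \right)} = \frac{r}{r^{2}} + r \left(- \frac{1}{4}\right) = \frac{1}{r} - \frac{r}{4}$)
$P{\left(Y,R \right)} = - \frac{4}{3} - Y$ ($P{\left(Y,R \right)} = \left(\frac{1}{6} - \frac{3}{2}\right) - Y = - \frac{4}{3} - Y$)
$U = \frac{722}{3}$ ($U = \left(- \frac{4}{3} - 5\right) \left(-35\right) + 19 = \left(- \frac{19}{3}\right) \left(-35\right) + 19 = \frac{665}{3} + 19 = \frac{722}{3} \approx 240.67$)
$-673 + U = -673 + \frac{722}{3} = - \frac{1297}{3}$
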